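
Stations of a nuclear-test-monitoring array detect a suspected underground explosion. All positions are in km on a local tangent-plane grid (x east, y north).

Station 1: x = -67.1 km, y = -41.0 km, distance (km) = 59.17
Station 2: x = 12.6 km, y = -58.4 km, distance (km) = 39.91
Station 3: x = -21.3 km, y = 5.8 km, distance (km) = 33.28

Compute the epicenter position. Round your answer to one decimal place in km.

Circle about each station: (x + 67.1)² + (y + 41.0)² = 59.17²; (x − 12.6)² + (y + 58.4)² = 39.91²; (x + 21.3)² + (y − 5.8)² = 33.28².
Subtracting the Station 1 equation from the Station 2 and Station 3 equations removes the quadratic terms:
159.4 x − 34.8 y = -705.81
91.6 x + 93.6 y = -3302.55
Solving the 2×2 system: x ≈ -10.0, y ≈ -25.5 km.

x ≈ -10.0 km, y ≈ -25.5 km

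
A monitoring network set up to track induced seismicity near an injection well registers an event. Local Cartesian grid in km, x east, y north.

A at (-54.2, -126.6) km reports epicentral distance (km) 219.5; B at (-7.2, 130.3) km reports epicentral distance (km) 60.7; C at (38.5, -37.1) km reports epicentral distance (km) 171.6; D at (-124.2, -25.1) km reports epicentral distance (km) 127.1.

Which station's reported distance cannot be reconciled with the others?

B

Solve using three stations at a time. Using A, C, D (subtract circle equations pairwise → linear system) gives (x, y) ≈ (-74.6, 92.0).
Distances from that point to each station vs reported:
  A: calculated 219.5 vs reported 219.5 → residual 0.0 km
  B: calculated 77.6 vs reported 60.7 → residual 16.9 km
  C: calculated 171.6 vs reported 171.6 → residual 0.0 km
  D: calculated 127.1 vs reported 127.1 → residual 0.0 km
A, C, D are mutually consistent (residuals ≈ 0); B is off by 16.9 km.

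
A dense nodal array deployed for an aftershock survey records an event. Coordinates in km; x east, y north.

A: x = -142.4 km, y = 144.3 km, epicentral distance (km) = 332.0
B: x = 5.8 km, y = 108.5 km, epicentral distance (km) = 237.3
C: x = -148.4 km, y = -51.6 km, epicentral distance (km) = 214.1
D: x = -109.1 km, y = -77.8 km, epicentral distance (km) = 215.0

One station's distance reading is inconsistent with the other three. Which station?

D

Solve using three stations at a time. Using A, B, C (subtract circle equations pairwise → linear system) gives (x, y) ≈ (53.1, -124.1).
Distances from that point to each station vs reported:
  A: calculated 332.0 vs reported 332.0 → residual 0.0 km
  B: calculated 237.3 vs reported 237.3 → residual 0.0 km
  C: calculated 214.1 vs reported 214.1 → residual 0.0 km
  D: calculated 168.7 vs reported 215.0 → residual 46.3 km
A, B, C are mutually consistent (residuals ≈ 0); D is off by 46.3 km.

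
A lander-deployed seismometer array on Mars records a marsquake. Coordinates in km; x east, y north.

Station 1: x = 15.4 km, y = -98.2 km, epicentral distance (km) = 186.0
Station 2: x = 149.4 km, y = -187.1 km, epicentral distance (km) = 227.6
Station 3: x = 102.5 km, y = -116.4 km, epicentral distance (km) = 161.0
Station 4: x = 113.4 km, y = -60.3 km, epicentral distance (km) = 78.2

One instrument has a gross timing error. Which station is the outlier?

Station 4

Solve using three stations at a time. Using Station 1, Station 2, Station 3 (subtract circle equations pairwise → linear system) gives (x, y) ≈ (139.6, 40.3).
Distances from that point to each station vs reported:
  Station 1: calculated 186.1 vs reported 186.0 → residual 0.1 km
  Station 2: calculated 227.6 vs reported 227.6 → residual 0.0 km
  Station 3: calculated 161.1 vs reported 161.0 → residual 0.1 km
  Station 4: calculated 104.0 vs reported 78.2 → residual 25.8 km
Station 1, Station 2, Station 3 are mutually consistent (residuals ≈ 0); Station 4 is off by 25.8 km.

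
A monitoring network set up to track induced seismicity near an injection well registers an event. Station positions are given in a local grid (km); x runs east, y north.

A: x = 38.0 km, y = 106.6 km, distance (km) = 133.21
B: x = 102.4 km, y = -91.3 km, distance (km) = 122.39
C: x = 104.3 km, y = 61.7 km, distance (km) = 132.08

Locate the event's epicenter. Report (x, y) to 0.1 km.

Circle about each station: (x − 38.0)² + (y − 106.6)² = 133.21²; (x − 102.4)² + (y + 91.3)² = 122.39²; (x − 104.3)² + (y − 61.7)² = 132.08².
Subtracting pairs of circle equations eliminates x²+y² and gives linear equations (the radical axes):
128.8 x − 395.8 y = 8779.48
132.6 x − 89.8 y = 2177.60
Solving the 2×2 system: x ≈ 1.8, y ≈ -21.6 km.

1.8 km east, -21.6 km north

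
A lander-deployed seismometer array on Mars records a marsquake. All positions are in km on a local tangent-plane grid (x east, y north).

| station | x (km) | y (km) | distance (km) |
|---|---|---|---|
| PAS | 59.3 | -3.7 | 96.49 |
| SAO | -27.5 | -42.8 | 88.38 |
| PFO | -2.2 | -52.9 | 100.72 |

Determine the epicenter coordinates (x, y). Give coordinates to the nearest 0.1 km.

Circle about each station: (x − 59.3)² + (y + 3.7)² = 96.49²; (x + 27.5)² + (y + 42.8)² = 88.38²; (x + 2.2)² + (y + 52.9)² = 100.72².
Subtracting the PAS equation from the SAO and PFO equations removes the quadratic terms:
-173.6 x − 78.2 y = 557.21
-123.0 x − 98.4 y = -1561.13
Solving the 2×2 system: x ≈ -23.7, y ≈ 45.5 km.

-23.7 km east, 45.5 km north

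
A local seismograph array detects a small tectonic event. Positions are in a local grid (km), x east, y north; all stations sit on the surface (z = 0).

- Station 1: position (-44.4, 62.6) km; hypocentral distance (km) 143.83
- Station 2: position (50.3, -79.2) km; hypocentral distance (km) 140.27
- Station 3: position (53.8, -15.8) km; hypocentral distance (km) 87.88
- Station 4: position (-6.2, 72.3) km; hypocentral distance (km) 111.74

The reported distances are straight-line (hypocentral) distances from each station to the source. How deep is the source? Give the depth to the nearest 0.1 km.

Each station gives a sphere (x−x_i)² + (y−y_i)² + z² = d_i² (stations at z=0).
Subtracting the Station 1 sphere from Station 2 and Station 3: z² cancels, leaving linear equations in x and y:
189.4 x − 283.6 y = 3924.01
196.4 x − 156.8 y = 10218.13
Solving: x ≈ 87.788, y ≈ 44.792 km (keep extra digits for the depth step; rounded: 87.8, 44.8).
Then from the Station 1 sphere: z² = 143.83² − (x + 44.4)² − (y − 62.6)² with x = 87.788, y = 44.792, so z ≈ 53.817 ≈ 53.8 km.

z ≈ 53.8 km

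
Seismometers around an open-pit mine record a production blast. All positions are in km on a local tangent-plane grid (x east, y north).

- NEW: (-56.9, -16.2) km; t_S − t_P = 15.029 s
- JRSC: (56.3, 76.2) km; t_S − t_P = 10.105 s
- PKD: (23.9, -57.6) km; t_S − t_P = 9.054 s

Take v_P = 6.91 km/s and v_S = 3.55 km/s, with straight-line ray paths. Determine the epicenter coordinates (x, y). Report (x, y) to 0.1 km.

51.2 km east, 2.6 km north

Distance from S−P lag: d = Δt · v_P v_S / (v_P − v_S) = Δt · (6.91·3.55)/(6.91−3.55) ≈ 7.3007·Δt.
So d_NEW = 109.72, d_JRSC = 73.77, d_PKD = 66.10 km.
Circle about each station: (x + 56.9)² + (y + 16.2)² = 109.72²; (x − 56.3)² + (y − 76.2)² = 73.77²; (x − 23.9)² + (y + 57.6)² = 66.10².
Subtracting pairs of circle equations eliminates x²+y² and gives linear equations (the radical axes):
226.4 x + 184.8 y = 12072.55
161.6 x − 82.8 y = 8058.19
Solving the 2×2 system: x ≈ 51.2, y ≈ 2.6 km.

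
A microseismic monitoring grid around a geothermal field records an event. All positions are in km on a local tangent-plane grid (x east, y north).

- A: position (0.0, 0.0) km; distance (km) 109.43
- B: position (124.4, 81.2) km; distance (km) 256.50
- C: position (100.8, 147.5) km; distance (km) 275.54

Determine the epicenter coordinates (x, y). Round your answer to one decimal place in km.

(-102.4, -38.6)

Circle about each station: x² + y² = 109.43²; (x − 124.4)² + (y − 81.2)² = 256.50²; (x − 100.8)² + (y − 147.5)² = 275.54².
Subtracting pairs of circle equations eliminates x²+y² and gives linear equations (the radical axes):
248.8 x + 162.4 y = -31748.53
201.6 x + 295.0 y = -32030.48
Solving the 2×2 system: x ≈ -102.4, y ≈ -38.6 km.
Check against A (with the unrounded x, y): √(x²+y²) = 109.45 ≈ 109.43 km. ✓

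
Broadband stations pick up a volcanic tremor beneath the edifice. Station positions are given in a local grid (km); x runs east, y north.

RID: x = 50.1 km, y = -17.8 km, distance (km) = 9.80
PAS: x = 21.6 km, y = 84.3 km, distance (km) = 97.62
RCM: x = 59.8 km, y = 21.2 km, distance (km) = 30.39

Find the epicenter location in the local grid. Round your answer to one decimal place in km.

x ≈ 52.5 km, y ≈ -8.3 km

Circle about each station: (x − 50.1)² + (y + 17.8)² = 9.80²; (x − 21.6)² + (y − 84.3)² = 97.62²; (x − 59.8)² + (y − 21.2)² = 30.39².
Subtracting the RID equation from the PAS and RCM equations removes the quadratic terms:
-57.0 x + 204.2 y = -4687.42
19.4 x + 78.0 y = 371.12
Solving the 2×2 system: x ≈ 52.5, y ≈ -8.3 km.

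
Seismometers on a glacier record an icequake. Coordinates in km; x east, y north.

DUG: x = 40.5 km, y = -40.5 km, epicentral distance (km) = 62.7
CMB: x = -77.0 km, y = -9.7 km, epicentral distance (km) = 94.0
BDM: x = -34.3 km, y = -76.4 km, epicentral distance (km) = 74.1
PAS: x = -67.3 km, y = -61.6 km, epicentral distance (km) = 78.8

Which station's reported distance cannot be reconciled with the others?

CMB

Solve using three stations at a time. Using DUG, BDM, PAS (subtract circle equations pairwise → linear system) gives (x, y) ≈ (-11.7, -6.0).
Distances from that point to each station vs reported:
  DUG: calculated 62.5 vs reported 62.7 → residual 0.2 km
  CMB: calculated 65.5 vs reported 94.0 → residual 28.5 km
  BDM: calculated 74.0 vs reported 74.1 → residual 0.1 km
  PAS: calculated 78.7 vs reported 78.8 → residual 0.1 km
DUG, BDM, PAS are mutually consistent (residuals ≈ 0); CMB is off by 28.5 km.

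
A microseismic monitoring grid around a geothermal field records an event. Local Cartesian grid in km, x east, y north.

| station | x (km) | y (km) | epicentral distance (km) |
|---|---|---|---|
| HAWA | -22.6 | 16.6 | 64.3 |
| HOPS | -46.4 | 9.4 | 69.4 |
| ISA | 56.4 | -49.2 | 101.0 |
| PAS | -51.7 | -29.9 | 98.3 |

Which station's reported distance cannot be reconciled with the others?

Solve using three stations at a time. Using HOPS, ISA, PAS (subtract circle equations pairwise → linear system) gives (x, y) ≈ (14.6, 42.8).
Distances from that point to each station vs reported:
  HAWA: calculated 45.5 vs reported 64.3 → residual 18.8 km
  HOPS: calculated 69.5 vs reported 69.4 → residual 0.1 km
  ISA: calculated 101.1 vs reported 101.0 → residual 0.1 km
  PAS: calculated 98.4 vs reported 98.3 → residual 0.1 km
HOPS, ISA, PAS are mutually consistent (residuals ≈ 0); HAWA is off by 18.8 km.

HAWA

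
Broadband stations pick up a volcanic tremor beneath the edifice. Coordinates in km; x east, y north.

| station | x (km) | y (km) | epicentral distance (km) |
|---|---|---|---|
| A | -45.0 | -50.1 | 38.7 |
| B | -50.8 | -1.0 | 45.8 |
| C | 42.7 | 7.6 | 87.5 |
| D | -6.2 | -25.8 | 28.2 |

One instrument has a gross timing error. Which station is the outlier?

Solve using three stations at a time. Using B, C, D (subtract circle equations pairwise → linear system) gives (x, y) ≈ (-29.6, -41.7).
Distances from that point to each station vs reported:
  A: calculated 17.5 vs reported 38.7 → residual 21.2 km
  B: calculated 45.9 vs reported 45.8 → residual 0.1 km
  C: calculated 87.5 vs reported 87.5 → residual 0.0 km
  D: calculated 28.3 vs reported 28.2 → residual 0.1 km
B, C, D are mutually consistent (residuals ≈ 0); A is off by 21.2 km.

A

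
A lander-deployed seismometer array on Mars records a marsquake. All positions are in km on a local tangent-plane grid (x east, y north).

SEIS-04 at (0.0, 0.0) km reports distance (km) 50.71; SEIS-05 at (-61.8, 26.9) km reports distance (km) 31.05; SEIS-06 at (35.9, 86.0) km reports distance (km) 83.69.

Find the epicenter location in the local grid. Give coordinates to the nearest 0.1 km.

Circle about each station: x² + y² = 50.71²; (x + 61.8)² + (y − 26.9)² = 31.05²; (x − 35.9)² + (y − 86.0)² = 83.69².
Subtracting the SEIS-04 equation from the SEIS-05 and SEIS-06 equations removes the quadratic terms:
-123.6 x + 53.8 y = 6150.25
71.8 x + 172.0 y = 4252.30
Solving the 2×2 system: x ≈ -33.0, y ≈ 38.5 km.

x ≈ -33.0 km, y ≈ 38.5 km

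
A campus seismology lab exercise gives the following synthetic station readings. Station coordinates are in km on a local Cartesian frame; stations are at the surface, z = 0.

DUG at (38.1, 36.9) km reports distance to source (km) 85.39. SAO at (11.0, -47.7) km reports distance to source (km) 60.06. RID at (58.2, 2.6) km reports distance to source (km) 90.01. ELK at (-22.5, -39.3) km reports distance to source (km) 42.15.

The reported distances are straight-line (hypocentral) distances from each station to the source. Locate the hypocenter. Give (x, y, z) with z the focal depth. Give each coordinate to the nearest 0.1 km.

x ≈ -25.0 km, y ≈ -11.3 km, depth ≈ 31.4 km

Each station gives a sphere (x−x_i)² + (y−y_i)² + z² = d_i² (stations at z=0).
Subtracting the DUG sphere from SAO and RID: z² cancels, leaving linear equations in x and y:
-54.2 x − 169.2 y = 3267.32
40.2 x − 68.6 y = -229.57
Solving: x ≈ -24.998, y ≈ -11.303 km (keep extra digits for the depth step; rounded: -25.0, -11.3).
Then from the DUG sphere: z² = 85.39² − (x − 38.1)² − (y − 36.9)² with x = -24.998, y = -11.303, so z ≈ 31.410 ≈ 31.4 km.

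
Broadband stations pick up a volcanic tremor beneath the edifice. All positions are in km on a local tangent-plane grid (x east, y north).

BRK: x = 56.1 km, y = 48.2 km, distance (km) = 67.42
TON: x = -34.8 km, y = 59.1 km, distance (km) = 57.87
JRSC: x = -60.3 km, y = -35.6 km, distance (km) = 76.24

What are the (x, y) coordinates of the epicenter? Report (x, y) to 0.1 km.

Circle about each station: (x − 56.1)² + (y − 48.2)² = 67.42²; (x + 34.8)² + (y − 59.1)² = 57.87²; (x + 60.3)² + (y + 35.6)² = 76.24².
Subtracting the BRK equation from the TON and JRSC equations removes the quadratic terms:
-181.8 x + 21.8 y = 429.92
-232.8 x − 167.6 y = -1834.08
Solving the 2×2 system: x ≈ -0.9, y ≈ 12.2 km.
Check against BRK (with the unrounded x, y): √((x − 56.1)²+(y − 48.2)²) = 67.42 ≈ 67.42 km. ✓

x ≈ -0.9 km, y ≈ 12.2 km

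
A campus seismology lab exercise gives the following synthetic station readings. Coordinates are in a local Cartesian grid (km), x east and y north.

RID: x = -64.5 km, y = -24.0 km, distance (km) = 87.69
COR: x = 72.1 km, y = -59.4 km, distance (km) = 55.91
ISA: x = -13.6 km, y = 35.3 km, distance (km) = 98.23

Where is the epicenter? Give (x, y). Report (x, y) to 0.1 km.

Circle about each station: (x + 64.5)² + (y + 24.0)² = 87.69²; (x − 72.1)² + (y + 59.4)² = 55.91²; (x + 13.6)² + (y − 35.3)² = 98.23².
Subtracting pairs of circle equations eliminates x²+y² and gives linear equations (the radical axes):
273.2 x − 70.8 y = 8554.13
101.8 x + 118.6 y = -5264.80
Solving the 2×2 system: x ≈ 16.2, y ≈ -58.3 km.
Check against RID (with the unrounded x, y): √((x + 64.5)²+(y + 24.0)²) = 87.69 ≈ 87.69 km. ✓

(16.2, -58.3)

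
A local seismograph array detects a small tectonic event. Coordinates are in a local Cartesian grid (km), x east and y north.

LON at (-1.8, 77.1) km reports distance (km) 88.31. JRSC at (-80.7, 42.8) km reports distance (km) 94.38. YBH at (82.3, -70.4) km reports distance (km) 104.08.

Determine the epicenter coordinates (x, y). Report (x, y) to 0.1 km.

x ≈ -3.3 km, y ≈ -11.2 km

Circle about each station: (x + 1.8)² + (y − 77.1)² = 88.31²; (x + 80.7)² + (y − 42.8)² = 94.38²; (x − 82.3)² + (y + 70.4)² = 104.08².
Subtracting pairs of circle equations eliminates x²+y² and gives linear equations (the radical axes):
-157.8 x − 68.6 y = 1287.75
168.2 x − 295.0 y = 2747.81
Solving the 2×2 system: x ≈ -3.3, y ≈ -11.2 km.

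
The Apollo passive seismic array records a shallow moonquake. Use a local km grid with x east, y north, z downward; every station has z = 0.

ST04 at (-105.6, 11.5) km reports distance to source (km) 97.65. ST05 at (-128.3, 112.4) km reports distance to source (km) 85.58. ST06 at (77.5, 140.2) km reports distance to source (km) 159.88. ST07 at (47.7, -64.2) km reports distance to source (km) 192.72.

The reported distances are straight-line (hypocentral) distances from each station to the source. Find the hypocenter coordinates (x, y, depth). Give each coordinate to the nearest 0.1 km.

(-64.1, 84.8, 49.4)

Each station gives a sphere (x−x_i)² + (y−y_i)² + z² = d_i² (stations at z=0).
Subtracting the ST04 sphere from ST05 and ST06: z² cancels, leaving linear equations in x and y:
-45.4 x + 201.8 y = 20022.63
366.2 x + 257.4 y = -1647.41
Solving: x ≈ -64.103, y ≈ 84.799 km (keep extra digits for the depth step; rounded: -64.1, 84.8).
Then from the ST04 sphere: z² = 97.65² − (x + 105.6)² − (y − 11.5)² with x = -64.103, y = 84.799, so z ≈ 49.404 ≈ 49.4 km.
Check against ST07 (with the unrounded solution): distance 192.72 ≈ 192.72 km. ✓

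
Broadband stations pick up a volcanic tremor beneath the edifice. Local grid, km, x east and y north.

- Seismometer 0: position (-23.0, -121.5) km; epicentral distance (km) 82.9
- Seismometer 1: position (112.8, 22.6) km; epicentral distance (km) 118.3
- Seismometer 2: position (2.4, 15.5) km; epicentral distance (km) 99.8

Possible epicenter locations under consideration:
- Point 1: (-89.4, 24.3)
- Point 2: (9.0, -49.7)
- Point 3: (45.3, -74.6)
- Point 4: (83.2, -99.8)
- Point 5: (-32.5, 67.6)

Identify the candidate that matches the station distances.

For each candidate, compare |candidate − station| to the reported distance:
Point 1: residuals Seismometer 0 77.3, Seismometer 1 83.9, Seismometer 2 7.6 → max 83.9 km
Point 2: residuals Seismometer 0 4.3, Seismometer 1 8.2, Seismometer 2 34.3 → max 34.3 km
Point 3: residuals Seismometer 0 0.0, Seismometer 1 0.0, Seismometer 2 0.0 → max 0.0 km
Point 4: residuals Seismometer 0 25.5, Seismometer 1 7.6, Seismometer 2 41.0 → max 41.0 km
Point 5: residuals Seismometer 0 106.4, Seismometer 1 33.8, Seismometer 2 37.1 → max 106.4 km
Only Point 3 has all residuals ≈ 0.

Point 3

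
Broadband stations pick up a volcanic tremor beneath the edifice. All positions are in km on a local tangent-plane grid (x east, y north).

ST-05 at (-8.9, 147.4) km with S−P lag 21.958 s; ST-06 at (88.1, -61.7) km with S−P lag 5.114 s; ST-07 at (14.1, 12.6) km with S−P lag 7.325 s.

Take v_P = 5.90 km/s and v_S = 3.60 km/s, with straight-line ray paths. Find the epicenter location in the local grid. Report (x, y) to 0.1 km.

Distance from S−P lag: d = Δt · v_P v_S / (v_P − v_S) = Δt · (5.90·3.60)/(5.90−3.60) ≈ 9.2348·Δt.
So d_ST-05 = 202.78, d_ST-06 = 47.23, d_ST-07 = 67.64 km.
Circle about each station: (x + 8.9)² + (y − 147.4)² = 202.78²; (x − 88.1)² + (y + 61.7)² = 47.23²; (x − 14.1)² + (y − 12.6)² = 67.64².
Subtracting pairs of circle equations eliminates x²+y² and gives linear equations (the radical axes):
194.0 x − 418.2 y = 28651.59
46.0 x − 269.6 y = 15096.16
Solving the 2×2 system: x ≈ 42.7, y ≈ -48.7 km.
Check against ST-05 (with the unrounded x, y): √((x + 8.9)²+(y − 147.4)²) = 202.78 ≈ 202.78 km. ✓

(42.7, -48.7)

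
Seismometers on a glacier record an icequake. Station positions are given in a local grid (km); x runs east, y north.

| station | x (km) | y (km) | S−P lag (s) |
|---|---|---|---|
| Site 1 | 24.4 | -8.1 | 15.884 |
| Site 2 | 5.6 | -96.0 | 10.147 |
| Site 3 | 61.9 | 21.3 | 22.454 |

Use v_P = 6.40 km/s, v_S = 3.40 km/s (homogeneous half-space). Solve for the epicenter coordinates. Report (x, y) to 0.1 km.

Distance from S−P lag: d = Δt · v_P v_S / (v_P − v_S) = Δt · (6.40·3.40)/(6.40−3.40) ≈ 7.2533·Δt.
So d_Site 1 = 115.21, d_Site 2 = 73.60, d_Site 3 = 162.87 km.
Circle about each station: (x − 24.4)² + (y + 8.1)² = 115.21²; (x − 5.6)² + (y + 96.0)² = 73.60²; (x − 61.9)² + (y − 21.3)² = 162.87².
Subtracting the Site 1 equation from the Site 2 and Site 3 equations removes the quadratic terms:
-37.6 x − 175.8 y = 16442.77
75.0 x + 58.8 y = -9628.96
Solving the 2×2 system: x ≈ -66.1, y ≈ -79.4 km.
Check against Site 1 (with the unrounded x, y): √((x − 24.4)²+(y + 8.1)²) = 115.24 ≈ 115.21 km. ✓

-66.1 km east, -79.4 km north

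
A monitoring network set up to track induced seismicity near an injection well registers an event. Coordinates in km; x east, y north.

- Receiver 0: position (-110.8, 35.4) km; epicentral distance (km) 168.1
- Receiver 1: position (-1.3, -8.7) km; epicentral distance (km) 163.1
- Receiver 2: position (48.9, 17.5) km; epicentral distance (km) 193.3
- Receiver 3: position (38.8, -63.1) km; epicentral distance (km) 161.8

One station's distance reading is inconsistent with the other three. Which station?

Solve using three stations at a time. Using Receiver 0, Receiver 1, Receiver 3 (subtract circle equations pairwise → linear system) gives (x, y) ≈ (-107.3, -132.7).
Distances from that point to each station vs reported:
  Receiver 0: calculated 168.1 vs reported 168.1 → residual 0.0 km
  Receiver 1: calculated 163.1 vs reported 163.1 → residual 0.0 km
  Receiver 2: calculated 216.7 vs reported 193.3 → residual 23.4 km
  Receiver 3: calculated 161.8 vs reported 161.8 → residual 0.0 km
Receiver 0, Receiver 1, Receiver 3 are mutually consistent (residuals ≈ 0); Receiver 2 is off by 23.4 km.

Receiver 2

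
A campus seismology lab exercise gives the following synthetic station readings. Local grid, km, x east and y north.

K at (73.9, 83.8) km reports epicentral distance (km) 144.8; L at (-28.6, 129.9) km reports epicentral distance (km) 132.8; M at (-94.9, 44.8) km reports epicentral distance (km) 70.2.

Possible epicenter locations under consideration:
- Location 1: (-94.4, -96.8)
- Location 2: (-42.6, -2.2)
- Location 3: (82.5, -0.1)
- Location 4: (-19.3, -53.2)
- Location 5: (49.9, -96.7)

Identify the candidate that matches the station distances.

For each candidate, compare |candidate − station| to the reported distance:
Location 1: residuals K 102.1, L 103.3, M 71.4 → max 103.3 km
Location 2: residuals K 0.0, L 0.0, M 0.1 → max 0.1 km
Location 3: residuals K 60.5, L 38.2, M 112.8 → max 112.8 km
Location 4: residuals K 20.9, L 50.5, M 53.6 → max 53.6 km
Location 5: residuals K 37.3, L 107.0, M 132.3 → max 132.3 km
Only Location 2 has all residuals ≈ 0.

Location 2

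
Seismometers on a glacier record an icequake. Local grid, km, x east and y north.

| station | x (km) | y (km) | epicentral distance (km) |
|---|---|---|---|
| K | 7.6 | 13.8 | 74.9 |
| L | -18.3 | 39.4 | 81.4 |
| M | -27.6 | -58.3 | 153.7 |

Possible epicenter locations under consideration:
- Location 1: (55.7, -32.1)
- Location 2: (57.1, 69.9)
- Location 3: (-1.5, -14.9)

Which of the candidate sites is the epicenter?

For each candidate, compare |candidate − station| to the reported distance:
Location 1: residuals K 8.4, L 21.5, M 66.4 → max 66.4 km
Location 2: residuals K 0.1, L 0.1, M 0.0 → max 0.1 km
Location 3: residuals K 44.8, L 24.6, M 103.1 → max 103.1 km
Only Location 2 has all residuals ≈ 0.

Location 2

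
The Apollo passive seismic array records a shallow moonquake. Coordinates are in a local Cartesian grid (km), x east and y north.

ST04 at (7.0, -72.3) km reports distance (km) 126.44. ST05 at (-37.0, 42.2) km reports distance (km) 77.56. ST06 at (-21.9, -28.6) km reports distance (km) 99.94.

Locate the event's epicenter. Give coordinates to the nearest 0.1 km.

Circle about each station: (x − 7.0)² + (y + 72.3)² = 126.44²; (x + 37.0)² + (y − 42.2)² = 77.56²; (x + 21.9)² + (y + 28.6)² = 99.94².
Subtracting pairs of circle equations eliminates x²+y² and gives linear equations (the radical axes):
-88.0 x + 229.0 y = 7845.07
-57.8 x + 87.4 y = 2020.35
Solving the 2×2 system: x ≈ 40.2, y ≈ 49.7 km.

x ≈ 40.2 km, y ≈ 49.7 km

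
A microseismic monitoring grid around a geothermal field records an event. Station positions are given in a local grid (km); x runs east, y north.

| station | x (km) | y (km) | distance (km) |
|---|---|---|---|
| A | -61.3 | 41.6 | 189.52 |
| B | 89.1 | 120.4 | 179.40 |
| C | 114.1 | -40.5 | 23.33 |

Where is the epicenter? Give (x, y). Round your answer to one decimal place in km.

x ≈ 99.5 km, y ≈ -58.7 km

Circle about each station: (x + 61.3)² + (y − 41.6)² = 189.52²; (x − 89.1)² + (y − 120.4)² = 179.40²; (x − 114.1)² + (y + 40.5)² = 23.33².
Subtracting the A equation from the B and C equations removes the quadratic terms:
300.8 x + 157.6 y = 20680.19
350.8 x − 164.2 y = 44544.35
Solving the 2×2 system: x ≈ 99.5, y ≈ -58.7 km.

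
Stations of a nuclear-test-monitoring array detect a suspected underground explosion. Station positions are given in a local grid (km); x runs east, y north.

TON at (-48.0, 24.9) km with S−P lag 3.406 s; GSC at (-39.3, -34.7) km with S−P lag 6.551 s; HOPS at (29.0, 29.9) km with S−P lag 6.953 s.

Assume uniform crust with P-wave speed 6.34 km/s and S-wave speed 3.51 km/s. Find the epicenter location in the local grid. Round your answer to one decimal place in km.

Distance from S−P lag: d = Δt · v_P v_S / (v_P − v_S) = Δt · (6.34·3.51)/(6.34−3.51) ≈ 7.8634·Δt.
So d_TON = 26.78, d_GSC = 51.51, d_HOPS = 54.67 km.
Circle about each station: (x + 48.0)² + (y − 24.9)² = 26.78²; (x + 39.3)² + (y + 34.7)² = 51.51²; (x − 29.0)² + (y − 29.9)² = 54.67².
Subtracting pairs of circle equations eliminates x²+y² and gives linear equations (the radical axes):
17.4 x − 119.2 y = -2111.54
154.0 x + 10.0 y = -3460.64
Solving the 2×2 system: x ≈ -23.4, y ≈ 14.3 km.

x ≈ -23.4 km, y ≈ 14.3 km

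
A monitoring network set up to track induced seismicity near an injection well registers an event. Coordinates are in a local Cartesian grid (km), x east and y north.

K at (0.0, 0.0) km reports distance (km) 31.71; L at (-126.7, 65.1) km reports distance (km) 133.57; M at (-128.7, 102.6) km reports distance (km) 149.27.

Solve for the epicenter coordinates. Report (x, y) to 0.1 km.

x ≈ 2.6 km, y ≈ 31.6 km

Circle about each station: x² + y² = 31.71²; (x + 126.7)² + (y − 65.1)² = 133.57²; (x + 128.7)² + (y − 102.6)² = 149.27².
Subtracting the K equation from the L and M equations removes the quadratic terms:
-253.4 x + 130.2 y = 3455.48
-257.4 x + 205.2 y = 5814.44
Solving the 2×2 system: x ≈ 2.6, y ≈ 31.6 km.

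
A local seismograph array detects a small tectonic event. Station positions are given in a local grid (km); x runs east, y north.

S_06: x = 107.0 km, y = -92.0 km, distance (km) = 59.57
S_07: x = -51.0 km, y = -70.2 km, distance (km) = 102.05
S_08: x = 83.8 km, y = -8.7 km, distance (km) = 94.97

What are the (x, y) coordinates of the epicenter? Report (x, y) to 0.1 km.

Circle about each station: (x − 107.0)² + (y + 92.0)² = 59.57²; (x + 51.0)² + (y + 70.2)² = 102.05²; (x − 83.8)² + (y + 8.7)² = 94.97².
Subtracting pairs of circle equations eliminates x²+y² and gives linear equations (the radical axes):
-316.0 x + 43.6 y = -19249.58
-46.4 x + 166.6 y = -18285.59
Solving the 2×2 system: x ≈ 47.6, y ≈ -96.5 km.
Check against S_06 (with the unrounded x, y): √((x − 107.0)²+(y + 92.0)²) = 59.57 ≈ 59.57 km. ✓

x ≈ 47.6 km, y ≈ -96.5 km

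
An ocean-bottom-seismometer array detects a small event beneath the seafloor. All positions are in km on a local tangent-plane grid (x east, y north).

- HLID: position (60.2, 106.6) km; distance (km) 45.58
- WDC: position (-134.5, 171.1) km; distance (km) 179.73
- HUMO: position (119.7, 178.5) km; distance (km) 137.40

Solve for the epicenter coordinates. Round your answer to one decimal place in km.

Circle about each station: (x − 60.2)² + (y − 106.6)² = 45.58²; (x + 134.5)² + (y − 171.1)² = 179.73²; (x − 119.7)² + (y − 178.5)² = 137.40².
Subtracting the HLID equation from the WDC and HUMO equations removes the quadratic terms:
-389.4 x + 129.0 y = 2152.52
119.0 x + 143.8 y = 14401.52
Solving the 2×2 system: x ≈ 21.7, y ≈ 82.2 km.

x ≈ 21.7 km, y ≈ 82.2 km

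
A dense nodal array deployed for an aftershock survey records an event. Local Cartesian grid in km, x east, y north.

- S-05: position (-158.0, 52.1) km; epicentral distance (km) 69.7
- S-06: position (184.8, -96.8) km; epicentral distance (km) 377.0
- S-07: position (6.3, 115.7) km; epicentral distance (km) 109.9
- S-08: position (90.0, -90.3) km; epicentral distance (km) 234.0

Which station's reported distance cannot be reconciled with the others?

S-06

Solve using three stations at a time. Using S-05, S-07, S-08 (subtract circle equations pairwise → linear system) gives (x, y) ≈ (-88.8, 60.6).
Distances from that point to each station vs reported:
  S-05: calculated 69.7 vs reported 69.7 → residual 0.0 km
  S-06: calculated 315.7 vs reported 377.0 → residual 61.3 km
  S-07: calculated 109.9 vs reported 109.9 → residual 0.0 km
  S-08: calculated 234.0 vs reported 234.0 → residual 0.0 km
S-05, S-07, S-08 are mutually consistent (residuals ≈ 0); S-06 is off by 61.3 km.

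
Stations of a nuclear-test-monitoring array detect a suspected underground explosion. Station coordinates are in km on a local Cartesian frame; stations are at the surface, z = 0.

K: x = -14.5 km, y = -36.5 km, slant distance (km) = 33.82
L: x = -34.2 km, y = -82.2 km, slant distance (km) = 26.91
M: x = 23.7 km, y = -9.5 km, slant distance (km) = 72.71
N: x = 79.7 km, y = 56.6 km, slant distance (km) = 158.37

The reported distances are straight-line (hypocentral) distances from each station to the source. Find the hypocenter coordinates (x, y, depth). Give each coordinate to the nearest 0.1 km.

Each station gives a sphere (x−x_i)² + (y−y_i)² + z² = d_i² (stations at z=0).
Subtracting the K sphere from L and M: z² cancels, leaving linear equations in x and y:
-39.4 x − 91.4 y = 6803.62
76.4 x + 54.0 y = -5033.51
Solving: x ≈ -19.086, y ≈ -66.211 km (keep extra digits for the depth step; rounded: -19.1, -66.2).
Then from the K sphere: z² = 33.82² − (x + 14.5)² − (y + 36.5)² with x = -19.086, y = -66.211, so z ≈ 15.492 ≈ 15.5 km.

x ≈ -19.1 km, y ≈ -66.2 km, depth ≈ 15.5 km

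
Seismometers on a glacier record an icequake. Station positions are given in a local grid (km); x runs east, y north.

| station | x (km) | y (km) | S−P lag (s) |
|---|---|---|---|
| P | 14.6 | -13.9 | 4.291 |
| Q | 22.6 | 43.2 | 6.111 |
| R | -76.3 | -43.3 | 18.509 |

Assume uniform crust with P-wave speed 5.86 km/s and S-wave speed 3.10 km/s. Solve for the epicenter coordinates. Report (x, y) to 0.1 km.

(35.5, 5.1)

Distance from S−P lag: d = Δt · v_P v_S / (v_P − v_S) = Δt · (5.86·3.10)/(5.86−3.10) ≈ 6.5819·Δt.
So d_P = 28.24, d_Q = 40.22, d_R = 121.82 km.
Circle about each station: (x − 14.6)² + (y + 13.9)² = 28.24²; (x − 22.6)² + (y − 43.2)² = 40.22²; (x + 76.3)² + (y + 43.3)² = 121.82².
Subtracting the P equation from the Q and R equations removes the quadratic terms:
16.0 x + 114.2 y = 1150.48
-181.8 x − 58.8 y = -6752.40
Solving the 2×2 system: x ≈ 35.5, y ≈ 5.1 km.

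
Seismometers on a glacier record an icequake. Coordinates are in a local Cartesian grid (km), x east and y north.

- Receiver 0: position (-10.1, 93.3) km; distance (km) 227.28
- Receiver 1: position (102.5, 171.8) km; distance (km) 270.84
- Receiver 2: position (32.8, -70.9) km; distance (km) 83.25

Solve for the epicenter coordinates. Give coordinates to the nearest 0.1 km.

111.2 km east, -98.9 km north

Circle about each station: (x + 10.1)² + (y − 93.3)² = 227.28²; (x − 102.5)² + (y − 171.8)² = 270.84²; (x − 32.8)² + (y + 70.9)² = 83.25².
Subtracting pairs of circle equations eliminates x²+y² and gives linear equations (the radical axes):
225.2 x + 157.0 y = 9516.48
85.8 x − 328.4 y = 42021.39
Solving the 2×2 system: x ≈ 111.2, y ≈ -98.9 km.
Check against Receiver 0 (with the unrounded x, y): √((x + 10.1)²+(y − 93.3)²) = 227.28 ≈ 227.28 km. ✓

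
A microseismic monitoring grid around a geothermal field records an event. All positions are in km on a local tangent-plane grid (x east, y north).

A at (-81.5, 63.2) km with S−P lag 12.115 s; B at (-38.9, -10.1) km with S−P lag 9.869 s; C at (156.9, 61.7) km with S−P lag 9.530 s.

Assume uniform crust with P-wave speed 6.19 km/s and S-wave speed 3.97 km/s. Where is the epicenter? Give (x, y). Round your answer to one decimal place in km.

Distance from S−P lag: d = Δt · v_P v_S / (v_P − v_S) = Δt · (6.19·3.97)/(6.19−3.97) ≈ 11.0695·Δt.
So d_A = 134.11, d_B = 109.24, d_C = 105.49 km.
Circle about each station: (x + 81.5)² + (y − 63.2)² = 134.11²; (x + 38.9)² + (y + 10.1)² = 109.24²; (x − 156.9)² + (y − 61.7)² = 105.49².
Subtracting the A equation from the B and C equations removes the quadratic terms:
85.2 x − 146.6 y = -2969.16
476.8 x − 3.0 y = 24645.36
Solving the 2×2 system: x ≈ 52.0, y ≈ 50.5 km.
Check against A (with the unrounded x, y): √((x + 81.5)²+(y − 63.2)²) = 134.11 ≈ 134.11 km. ✓

(52.0, 50.5)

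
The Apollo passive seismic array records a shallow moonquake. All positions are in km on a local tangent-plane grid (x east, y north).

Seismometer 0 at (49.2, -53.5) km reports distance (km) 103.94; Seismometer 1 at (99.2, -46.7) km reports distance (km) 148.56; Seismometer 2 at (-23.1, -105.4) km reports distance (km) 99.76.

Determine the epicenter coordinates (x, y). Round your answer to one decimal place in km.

Circle about each station: (x − 49.2)² + (y + 53.5)² = 103.94²; (x − 99.2)² + (y + 46.7)² = 148.56²; (x + 23.1)² + (y + 105.4)² = 99.76².
Subtracting pairs of circle equations eliminates x²+y² and gives linear equations (the radical axes):
100.0 x + 13.6 y = -4527.91
-144.6 x − 103.8 y = 7211.35
Solving the 2×2 system: x ≈ -44.2, y ≈ -7.9 km.

-44.2 km east, -7.9 km north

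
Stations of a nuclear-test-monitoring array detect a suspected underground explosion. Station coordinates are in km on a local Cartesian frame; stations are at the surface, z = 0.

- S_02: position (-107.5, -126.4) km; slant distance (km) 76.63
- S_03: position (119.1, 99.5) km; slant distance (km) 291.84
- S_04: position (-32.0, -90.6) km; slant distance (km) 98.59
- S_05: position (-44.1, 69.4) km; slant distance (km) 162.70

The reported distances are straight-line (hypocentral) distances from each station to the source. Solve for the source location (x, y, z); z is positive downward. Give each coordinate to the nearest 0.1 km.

Each station gives a sphere (x−x_i)² + (y−y_i)² + z² = d_i² (stations at z=0).
Subtracting the S_02 sphere from S_03 and S_04: z² cancels, leaving linear equations in x and y:
453.2 x + 451.8 y = -82746.58
151.0 x + 71.6 y = -22148.68
Solving: x ≈ -114.113, y ≈ -68.682 km (keep extra digits for the depth step; rounded: -114.1, -68.7).
Then from the S_02 sphere: z² = 76.63² − (x + 107.5)² − (y + 126.4)² with x = -114.113, y = -68.682, so z ≈ 49.971 ≈ 50.0 km.
Check against S_05 (with the unrounded solution): distance 162.68 ≈ 162.70 km. ✓

(-114.1, -68.7, 50.0)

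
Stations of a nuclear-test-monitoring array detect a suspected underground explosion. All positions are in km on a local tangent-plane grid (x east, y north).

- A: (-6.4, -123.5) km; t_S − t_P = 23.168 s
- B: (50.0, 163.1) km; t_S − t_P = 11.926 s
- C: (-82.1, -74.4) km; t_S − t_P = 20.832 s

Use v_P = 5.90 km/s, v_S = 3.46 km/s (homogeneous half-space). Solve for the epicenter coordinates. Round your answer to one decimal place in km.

x ≈ 17.1 km, y ≈ 68.9 km

Distance from S−P lag: d = Δt · v_P v_S / (v_P − v_S) = Δt · (5.90·3.46)/(5.90−3.46) ≈ 8.3664·Δt.
So d_A = 193.83, d_B = 99.78, d_C = 174.29 km.
Circle about each station: (x + 6.4)² + (y + 123.5)² = 193.83²; (x − 50.0)² + (y − 163.1)² = 99.78²; (x + 82.1)² + (y + 74.4)² = 174.29².
Subtracting pairs of circle equations eliminates x²+y² and gives linear equations (the radical axes):
112.8 x + 573.2 y = 41422.42
-151.4 x + 98.2 y = 4175.62
Solving the 2×2 system: x ≈ 17.1, y ≈ 68.9 km.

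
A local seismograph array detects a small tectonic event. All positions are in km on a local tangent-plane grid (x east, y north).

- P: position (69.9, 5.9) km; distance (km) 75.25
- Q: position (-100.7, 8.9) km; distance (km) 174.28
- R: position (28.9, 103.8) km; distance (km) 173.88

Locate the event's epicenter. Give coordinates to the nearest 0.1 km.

Circle about each station: (x − 69.9)² + (y − 5.9)² = 75.25²; (x + 100.7)² + (y − 8.9)² = 174.28²; (x − 28.9)² + (y − 103.8)² = 173.88².
Subtracting the P equation from the Q and R equations removes the quadratic terms:
-341.2 x + 6.0 y = -19412.08
-82.0 x + 195.8 y = -17882.86
Solving the 2×2 system: x ≈ 55.7, y ≈ -68.0 km.
Check against P (with the unrounded x, y): √((x − 69.9)²+(y − 5.9)²) = 75.26 ≈ 75.25 km. ✓

(55.7, -68.0)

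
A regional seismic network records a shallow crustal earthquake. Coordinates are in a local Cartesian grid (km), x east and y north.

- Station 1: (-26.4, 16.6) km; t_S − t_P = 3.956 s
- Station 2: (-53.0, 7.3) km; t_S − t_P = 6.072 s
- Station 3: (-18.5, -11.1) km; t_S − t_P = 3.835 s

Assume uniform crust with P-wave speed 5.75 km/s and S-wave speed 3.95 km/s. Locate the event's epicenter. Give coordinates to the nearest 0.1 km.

Distance from S−P lag: d = Δt · v_P v_S / (v_P − v_S) = Δt · (5.75·3.95)/(5.75−3.95) ≈ 12.6181·Δt.
So d_Station 1 = 49.92, d_Station 2 = 76.62, d_Station 3 = 48.39 km.
Circle about each station: (x + 26.4)² + (y − 16.6)² = 49.92²; (x + 53.0)² + (y − 7.3)² = 76.62²; (x + 18.5)² + (y + 11.1)² = 48.39².
Subtracting pairs of circle equations eliminates x²+y² and gives linear equations (the radical axes):
-53.2 x − 18.6 y = -1488.85
15.8 x − 55.4 y = -356.65
Solving the 2×2 system: x ≈ 23.4, y ≈ 13.1 km.

(23.4, 13.1)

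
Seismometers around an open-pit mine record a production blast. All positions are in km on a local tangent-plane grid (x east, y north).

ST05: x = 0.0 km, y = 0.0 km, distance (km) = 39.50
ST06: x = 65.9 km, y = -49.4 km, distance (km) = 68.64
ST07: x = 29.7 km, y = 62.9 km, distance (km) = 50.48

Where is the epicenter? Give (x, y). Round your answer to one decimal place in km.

Circle about each station: x² + y² = 39.50²; (x − 65.9)² + (y + 49.4)² = 68.64²; (x − 29.7)² + (y − 62.9)² = 50.48².
Subtracting the ST05 equation from the ST06 and ST07 equations removes the quadratic terms:
131.8 x − 98.8 y = 3631.97
59.4 x + 125.8 y = 3850.52
Solving the 2×2 system: x ≈ 37.3, y ≈ 13.0 km.

(37.3, 13.0)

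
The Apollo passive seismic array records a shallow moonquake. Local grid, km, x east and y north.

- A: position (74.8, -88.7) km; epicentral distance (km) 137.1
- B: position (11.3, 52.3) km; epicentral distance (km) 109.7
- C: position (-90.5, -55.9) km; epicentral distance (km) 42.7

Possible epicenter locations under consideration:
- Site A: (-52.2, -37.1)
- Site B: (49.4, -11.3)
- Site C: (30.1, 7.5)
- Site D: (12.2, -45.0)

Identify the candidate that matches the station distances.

Site A

For each candidate, compare |candidate − station| to the reported distance:
Site A: residuals A 0.0, B 0.0, C 0.0 → max 0.0 km
Site B: residuals A 55.6, B 35.6, C 104.1 → max 104.1 km
Site C: residuals A 31.0, B 61.1, C 93.5 → max 93.5 km
Site D: residuals A 60.8, B 12.4, C 60.6 → max 60.8 km
Only Site A has all residuals ≈ 0.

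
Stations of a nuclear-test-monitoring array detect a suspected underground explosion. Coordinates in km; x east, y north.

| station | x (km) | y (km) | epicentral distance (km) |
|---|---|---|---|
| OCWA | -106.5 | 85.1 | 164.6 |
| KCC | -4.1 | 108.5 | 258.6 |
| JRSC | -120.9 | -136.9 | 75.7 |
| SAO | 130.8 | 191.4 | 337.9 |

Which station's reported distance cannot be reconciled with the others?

Solve using three stations at a time. Using OCWA, JRSC, SAO (subtract circle equations pairwise → linear system) gives (x, y) ≈ (-75.1, -76.5).
Distances from that point to each station vs reported:
  OCWA: calculated 164.6 vs reported 164.6 → residual 0.0 km
  KCC: calculated 198.2 vs reported 258.6 → residual 60.4 km
  JRSC: calculated 75.8 vs reported 75.7 → residual 0.1 km
  SAO: calculated 337.9 vs reported 337.9 → residual 0.0 km
OCWA, JRSC, SAO are mutually consistent (residuals ≈ 0); KCC is off by 60.4 km.

KCC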